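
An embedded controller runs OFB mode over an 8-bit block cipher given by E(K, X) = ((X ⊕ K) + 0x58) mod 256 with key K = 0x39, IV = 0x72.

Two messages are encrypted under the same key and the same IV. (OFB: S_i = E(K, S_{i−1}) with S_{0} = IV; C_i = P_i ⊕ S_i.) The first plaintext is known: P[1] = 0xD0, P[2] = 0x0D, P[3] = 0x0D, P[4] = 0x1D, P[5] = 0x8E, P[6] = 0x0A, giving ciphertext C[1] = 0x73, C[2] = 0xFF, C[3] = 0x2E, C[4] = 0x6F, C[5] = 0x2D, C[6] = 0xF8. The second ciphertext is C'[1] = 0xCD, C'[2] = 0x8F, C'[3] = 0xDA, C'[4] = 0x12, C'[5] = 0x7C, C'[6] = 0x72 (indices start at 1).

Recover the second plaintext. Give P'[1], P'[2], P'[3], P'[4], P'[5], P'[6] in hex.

P'[1] = 0x6E, P'[2] = 0x7D, P'[3] = 0xF9, P'[4] = 0x60, P'[5] = 0xDF, P'[6] = 0x80

In OFB with a reused IV, both messages share the same keystream S_i, so C_i ⊕ C'_i = P_i ⊕ P'_i and thus P'_i = P_i ⊕ C_i ⊕ C'_i.
P'[1]: 0xD0 ⊕ 0x73 ⊕ 0xCD = 0x6E.
P'[2]: 0x0D ⊕ 0xFF ⊕ 0x8F = 0x7D.
P'[3]: 0x0D ⊕ 0x2E ⊕ 0xDA = 0xF9.
P'[4]: 0x1D ⊕ 0x6F ⊕ 0x12 = 0x60.
P'[5]: 0x8E ⊕ 0x2D ⊕ 0x7C = 0xDF.
P'[6]: 0x0A ⊕ 0xF8 ⊕ 0x72 = 0x80.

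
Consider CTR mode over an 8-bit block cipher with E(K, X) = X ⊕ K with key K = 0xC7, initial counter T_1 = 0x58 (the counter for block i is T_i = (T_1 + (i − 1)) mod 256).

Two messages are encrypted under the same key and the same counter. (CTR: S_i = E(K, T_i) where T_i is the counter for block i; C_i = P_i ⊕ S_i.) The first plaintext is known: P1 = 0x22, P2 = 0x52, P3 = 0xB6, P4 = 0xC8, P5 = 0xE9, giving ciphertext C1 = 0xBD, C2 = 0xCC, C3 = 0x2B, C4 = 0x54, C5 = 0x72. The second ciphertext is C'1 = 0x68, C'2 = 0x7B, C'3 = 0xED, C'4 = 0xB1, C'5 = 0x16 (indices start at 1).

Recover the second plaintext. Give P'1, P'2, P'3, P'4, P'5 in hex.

P'1 = 0xF7, P'2 = 0xE5, P'3 = 0x70, P'4 = 0x2D, P'5 = 0x8D

In CTR with a reused counter, both messages share the same keystream S_i, so C_i ⊕ C'_i = P_i ⊕ P'_i and thus P'_i = P_i ⊕ C_i ⊕ C'_i.
P'1: 0x22 ⊕ 0xBD ⊕ 0x68 = 0xF7.
P'2: 0x52 ⊕ 0xCC ⊕ 0x7B = 0xE5.
P'3: 0xB6 ⊕ 0x2B ⊕ 0xED = 0x70.
P'4: 0xC8 ⊕ 0x54 ⊕ 0xB1 = 0x2D.
P'5: 0xE9 ⊕ 0x72 ⊕ 0x16 = 0x8D.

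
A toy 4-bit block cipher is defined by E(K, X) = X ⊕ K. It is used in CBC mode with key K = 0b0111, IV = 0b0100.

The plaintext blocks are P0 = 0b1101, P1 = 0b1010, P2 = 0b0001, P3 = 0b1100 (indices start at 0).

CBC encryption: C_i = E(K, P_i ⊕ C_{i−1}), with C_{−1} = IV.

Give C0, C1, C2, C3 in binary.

C0 = 0b1110, C1 = 0b0011, C2 = 0b0101, C3 = 0b1110

C0: P0 ⊕ 0b0100 = 0b1001; E(K, 0b1001) = 0b1110.
C1: P1 ⊕ 0b1110 = 0b0100; E(K, 0b0100) = 0b0011.
C2: P2 ⊕ 0b0011 = 0b0010; E(K, 0b0010) = 0b0101.
C3: P3 ⊕ 0b0101 = 0b1001; E(K, 0b1001) = 0b1110.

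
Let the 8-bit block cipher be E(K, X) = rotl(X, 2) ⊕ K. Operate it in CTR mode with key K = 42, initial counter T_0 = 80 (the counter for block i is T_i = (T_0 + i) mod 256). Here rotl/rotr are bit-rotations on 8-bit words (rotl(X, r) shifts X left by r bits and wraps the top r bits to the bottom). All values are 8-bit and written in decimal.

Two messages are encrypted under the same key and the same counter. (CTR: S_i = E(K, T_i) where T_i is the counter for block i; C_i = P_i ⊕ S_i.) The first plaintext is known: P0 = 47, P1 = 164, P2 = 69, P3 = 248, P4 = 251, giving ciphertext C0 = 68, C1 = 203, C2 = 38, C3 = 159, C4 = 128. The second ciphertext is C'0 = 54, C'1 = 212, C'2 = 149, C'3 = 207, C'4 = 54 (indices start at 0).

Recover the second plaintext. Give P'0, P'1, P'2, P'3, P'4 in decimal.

In CTR with a reused counter, both messages share the same keystream S_i, so C_i ⊕ C'_i = P_i ⊕ P'_i and thus P'_i = P_i ⊕ C_i ⊕ C'_i.
P'0: 47 ⊕ 68 ⊕ 54 = 93.
P'1: 164 ⊕ 203 ⊕ 212 = 187.
P'2: 69 ⊕ 38 ⊕ 149 = 246.
P'3: 248 ⊕ 159 ⊕ 207 = 168.
P'4: 251 ⊕ 128 ⊕ 54 = 77.

P'0 = 93, P'1 = 187, P'2 = 246, P'3 = 168, P'4 = 77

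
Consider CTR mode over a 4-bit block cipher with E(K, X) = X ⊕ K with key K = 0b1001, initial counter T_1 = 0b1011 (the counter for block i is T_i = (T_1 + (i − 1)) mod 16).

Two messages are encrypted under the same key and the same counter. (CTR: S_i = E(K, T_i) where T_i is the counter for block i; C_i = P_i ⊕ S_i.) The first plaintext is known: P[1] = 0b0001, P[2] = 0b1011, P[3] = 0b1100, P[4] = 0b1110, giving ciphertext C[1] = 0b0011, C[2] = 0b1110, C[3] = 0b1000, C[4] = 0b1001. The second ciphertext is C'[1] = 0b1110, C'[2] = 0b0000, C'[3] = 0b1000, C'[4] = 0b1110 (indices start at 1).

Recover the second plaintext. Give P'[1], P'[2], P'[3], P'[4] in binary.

In CTR with a reused counter, both messages share the same keystream S_i, so C_i ⊕ C'_i = P_i ⊕ P'_i and thus P'_i = P_i ⊕ C_i ⊕ C'_i.
P'[1]: 0b0001 ⊕ 0b0011 ⊕ 0b1110 = 0b1100.
P'[2]: 0b1011 ⊕ 0b1110 ⊕ 0b0000 = 0b0101.
P'[3]: 0b1100 ⊕ 0b1000 ⊕ 0b1000 = 0b1100.
P'[4]: 0b1110 ⊕ 0b1001 ⊕ 0b1110 = 0b1001.

P'[1] = 0b1100, P'[2] = 0b0101, P'[3] = 0b1100, P'[4] = 0b1001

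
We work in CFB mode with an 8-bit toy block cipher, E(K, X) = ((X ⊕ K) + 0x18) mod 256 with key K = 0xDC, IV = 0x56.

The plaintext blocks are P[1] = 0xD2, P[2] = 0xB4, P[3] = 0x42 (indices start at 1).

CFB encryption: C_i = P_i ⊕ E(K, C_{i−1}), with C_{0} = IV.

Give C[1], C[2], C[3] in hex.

C[1]: E(K, 0x56) = 0xA2; 0xD2 ⊕ 0xA2 = 0x70.
C[2]: E(K, 0x70) = 0xC4; 0xB4 ⊕ 0xC4 = 0x70.
C[3]: E(K, 0x70) = 0xC4; 0x42 ⊕ 0xC4 = 0x86.

C[1] = 0x70, C[2] = 0x70, C[3] = 0x86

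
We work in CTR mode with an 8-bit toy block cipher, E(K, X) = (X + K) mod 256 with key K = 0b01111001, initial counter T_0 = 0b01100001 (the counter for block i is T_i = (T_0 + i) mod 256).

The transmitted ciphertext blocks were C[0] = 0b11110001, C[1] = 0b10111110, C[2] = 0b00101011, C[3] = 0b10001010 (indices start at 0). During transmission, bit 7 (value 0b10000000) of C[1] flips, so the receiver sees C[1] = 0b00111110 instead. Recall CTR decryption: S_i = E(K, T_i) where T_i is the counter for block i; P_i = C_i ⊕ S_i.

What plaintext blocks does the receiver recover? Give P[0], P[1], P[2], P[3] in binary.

P[0] = 0b00101011, P[1] = 0b11100101, P[2] = 0b11110111, P[3] = 0b01010111

Only C[1] changed, to 0b00111110. In CTR, a change in C_i flips the same bit in P_i only; the keystream is unaffected. Decrypting the received ciphertext:
P[0]: T = 0b01100001, S = E(K, T) = 0b11011010; 0b11110001 ⊕ 0b11011010 = 0b00101011.
P[1]: T = 0b01100010, S = E(K, T) = 0b11011011; 0b00111110 ⊕ 0b11011011 = 0b11100101.
P[2]: T = 0b01100011, S = E(K, T) = 0b11011100; 0b00101011 ⊕ 0b11011100 = 0b11110111.
P[3]: T = 0b01100100, S = E(K, T) = 0b11011101; 0b10001010 ⊕ 0b11011101 = 0b01010111.
Blocks that differ from the original plaintext: P[1].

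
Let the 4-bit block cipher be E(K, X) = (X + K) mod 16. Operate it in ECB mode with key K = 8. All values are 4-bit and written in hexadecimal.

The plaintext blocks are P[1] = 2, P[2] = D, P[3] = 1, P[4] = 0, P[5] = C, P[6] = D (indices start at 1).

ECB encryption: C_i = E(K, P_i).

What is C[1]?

C[1]: E(K, 2) = A.

C[1] = A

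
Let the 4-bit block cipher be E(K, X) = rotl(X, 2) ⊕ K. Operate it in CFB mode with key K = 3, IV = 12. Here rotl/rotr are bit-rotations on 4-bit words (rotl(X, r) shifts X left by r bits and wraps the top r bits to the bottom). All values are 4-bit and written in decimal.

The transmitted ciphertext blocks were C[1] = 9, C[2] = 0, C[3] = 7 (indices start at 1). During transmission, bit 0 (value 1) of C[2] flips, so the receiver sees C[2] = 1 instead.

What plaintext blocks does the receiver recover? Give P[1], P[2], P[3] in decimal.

P[1] = 9, P[2] = 4, P[3] = 0

CFB decryption: P_i = C_i ⊕ E(K, C_{i−1}), with C_{0} = IV.
Only C[2] changed, to 1. In CFB, a change in C_i flips the same bit in P_i and garbles P_{i+1}. Decrypting the received ciphertext:
P[1]: E(K, 12) = 0; 9 ⊕ 0 = 9.
P[2]: E(K, 9) = 5; 1 ⊕ 5 = 4.
P[3]: E(K, 1) = 7; 7 ⊕ 7 = 0.
Blocks that differ from the original plaintext: P[2], P[3].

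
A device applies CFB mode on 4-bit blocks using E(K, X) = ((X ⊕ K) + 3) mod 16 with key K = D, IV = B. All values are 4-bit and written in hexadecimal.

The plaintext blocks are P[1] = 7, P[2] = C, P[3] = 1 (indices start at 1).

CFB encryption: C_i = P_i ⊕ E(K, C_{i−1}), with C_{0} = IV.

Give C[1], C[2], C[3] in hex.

C[1] = E, C[2] = A, C[3] = B

C[1]: E(K, B) = 9; 7 ⊕ 9 = E.
C[2]: E(K, E) = 6; C ⊕ 6 = A.
C[3]: E(K, A) = A; 1 ⊕ A = B.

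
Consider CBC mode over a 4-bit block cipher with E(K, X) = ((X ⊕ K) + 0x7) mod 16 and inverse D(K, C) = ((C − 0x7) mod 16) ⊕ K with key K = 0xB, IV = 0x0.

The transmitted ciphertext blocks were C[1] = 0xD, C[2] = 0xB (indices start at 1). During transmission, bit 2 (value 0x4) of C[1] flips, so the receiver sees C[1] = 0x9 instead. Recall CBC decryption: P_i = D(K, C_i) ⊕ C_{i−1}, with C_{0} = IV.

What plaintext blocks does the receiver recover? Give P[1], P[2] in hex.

Only C[1] changed, to 0x9. In CBC, a change in C_i garbles P_i and flips the same bit in P_{i+1}. Decrypting the received ciphertext:
P[1]: D(K, 0x9) = 0x9; 0x9 ⊕ 0x0 = 0x9.
P[2]: D(K, 0xB) = 0xF; 0xF ⊕ 0x9 = 0x6.
Blocks that differ from the original plaintext: P[1], P[2].

P[1] = 0x9, P[2] = 0x6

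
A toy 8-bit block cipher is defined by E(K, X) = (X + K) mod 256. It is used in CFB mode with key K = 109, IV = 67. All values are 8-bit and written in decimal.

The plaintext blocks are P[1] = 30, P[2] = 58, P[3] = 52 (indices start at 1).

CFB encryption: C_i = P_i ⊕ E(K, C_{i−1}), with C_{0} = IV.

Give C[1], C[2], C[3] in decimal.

C[1] = 174, C[2] = 33, C[3] = 186

C[1]: E(K, 67) = 176; 30 ⊕ 176 = 174.
C[2]: E(K, 174) = 27; 58 ⊕ 27 = 33.
C[3]: E(K, 33) = 142; 52 ⊕ 142 = 186.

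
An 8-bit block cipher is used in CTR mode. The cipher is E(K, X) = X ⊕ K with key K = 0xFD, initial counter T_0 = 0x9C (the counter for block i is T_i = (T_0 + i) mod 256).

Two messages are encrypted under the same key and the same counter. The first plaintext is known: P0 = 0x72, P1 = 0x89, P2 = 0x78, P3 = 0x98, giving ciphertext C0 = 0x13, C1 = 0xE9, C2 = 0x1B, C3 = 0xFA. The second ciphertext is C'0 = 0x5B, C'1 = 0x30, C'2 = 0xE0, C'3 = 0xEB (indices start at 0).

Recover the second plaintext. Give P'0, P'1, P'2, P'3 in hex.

P'0 = 0x3A, P'1 = 0x50, P'2 = 0x83, P'3 = 0x89

In CTR with a reused counter, both messages share the same keystream S_i, so C_i ⊕ C'_i = P_i ⊕ P'_i and thus P'_i = P_i ⊕ C_i ⊕ C'_i.
P'0: 0x72 ⊕ 0x13 ⊕ 0x5B = 0x3A.
P'1: 0x89 ⊕ 0xE9 ⊕ 0x30 = 0x50.
P'2: 0x78 ⊕ 0x1B ⊕ 0xE0 = 0x83.
P'3: 0x98 ⊕ 0xFA ⊕ 0xEB = 0x89.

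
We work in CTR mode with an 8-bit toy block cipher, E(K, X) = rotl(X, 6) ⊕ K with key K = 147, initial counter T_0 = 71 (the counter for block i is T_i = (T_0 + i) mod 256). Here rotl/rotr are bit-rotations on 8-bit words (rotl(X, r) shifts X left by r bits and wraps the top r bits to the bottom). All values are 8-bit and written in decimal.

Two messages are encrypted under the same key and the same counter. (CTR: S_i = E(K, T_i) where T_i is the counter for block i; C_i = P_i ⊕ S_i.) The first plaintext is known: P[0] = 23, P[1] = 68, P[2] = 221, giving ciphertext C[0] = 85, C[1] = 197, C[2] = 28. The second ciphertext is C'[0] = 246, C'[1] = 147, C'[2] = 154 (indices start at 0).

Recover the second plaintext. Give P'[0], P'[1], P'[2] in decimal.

In CTR with a reused counter, both messages share the same keystream S_i, so C_i ⊕ C'_i = P_i ⊕ P'_i and thus P'_i = P_i ⊕ C_i ⊕ C'_i.
P'[0]: 23 ⊕ 85 ⊕ 246 = 180.
P'[1]: 68 ⊕ 197 ⊕ 147 = 18.
P'[2]: 221 ⊕ 28 ⊕ 154 = 91.

P'[0] = 180, P'[1] = 18, P'[2] = 91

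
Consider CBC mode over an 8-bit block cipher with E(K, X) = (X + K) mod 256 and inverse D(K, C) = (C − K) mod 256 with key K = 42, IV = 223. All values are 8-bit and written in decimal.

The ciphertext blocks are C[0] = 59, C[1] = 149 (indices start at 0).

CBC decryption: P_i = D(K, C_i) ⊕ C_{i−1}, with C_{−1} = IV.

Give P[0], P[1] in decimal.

P[0] = 206, P[1] = 80

P[0]: D(K, 59) = 17; 17 ⊕ 223 = 206.
P[1]: D(K, 149) = 107; 107 ⊕ 59 = 80.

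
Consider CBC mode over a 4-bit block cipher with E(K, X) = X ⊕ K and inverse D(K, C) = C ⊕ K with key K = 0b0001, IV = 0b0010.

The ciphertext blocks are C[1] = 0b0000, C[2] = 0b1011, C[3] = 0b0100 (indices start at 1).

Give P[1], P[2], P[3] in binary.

P[1] = 0b0011, P[2] = 0b1010, P[3] = 0b1110

CBC decryption: P_i = D(K, C_i) ⊕ C_{i−1}, with C_{0} = IV.
P[1]: D(K, 0b0000) = 0b0001; 0b0001 ⊕ 0b0010 = 0b0011.
P[2]: D(K, 0b1011) = 0b1010; 0b1010 ⊕ 0b0000 = 0b1010.
P[3]: D(K, 0b0100) = 0b0101; 0b0101 ⊕ 0b1011 = 0b1110.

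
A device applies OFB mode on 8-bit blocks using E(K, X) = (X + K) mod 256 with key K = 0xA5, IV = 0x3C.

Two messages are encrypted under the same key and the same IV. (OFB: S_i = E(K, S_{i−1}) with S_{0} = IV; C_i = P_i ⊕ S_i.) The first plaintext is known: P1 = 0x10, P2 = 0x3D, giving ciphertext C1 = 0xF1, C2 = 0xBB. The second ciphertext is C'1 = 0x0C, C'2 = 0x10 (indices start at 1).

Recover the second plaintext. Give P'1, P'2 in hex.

P'1 = 0xED, P'2 = 0x96

In OFB with a reused IV, both messages share the same keystream S_i, so C_i ⊕ C'_i = P_i ⊕ P'_i and thus P'_i = P_i ⊕ C_i ⊕ C'_i.
P'1: 0x10 ⊕ 0xF1 ⊕ 0x0C = 0xED.
P'2: 0x3D ⊕ 0xBB ⊕ 0x10 = 0x96.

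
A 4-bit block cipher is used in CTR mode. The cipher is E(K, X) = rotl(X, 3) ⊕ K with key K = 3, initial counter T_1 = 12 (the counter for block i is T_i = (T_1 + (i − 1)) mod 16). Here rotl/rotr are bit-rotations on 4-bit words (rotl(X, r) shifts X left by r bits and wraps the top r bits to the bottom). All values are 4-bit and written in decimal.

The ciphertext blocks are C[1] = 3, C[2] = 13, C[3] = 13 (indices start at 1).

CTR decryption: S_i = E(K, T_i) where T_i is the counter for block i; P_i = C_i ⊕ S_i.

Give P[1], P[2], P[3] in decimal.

P[1]: T = 12, S = E(K, T) = 5; 3 ⊕ 5 = 6.
P[2]: T = 13, S = E(K, T) = 13; 13 ⊕ 13 = 0.
P[3]: T = 14, S = E(K, T) = 4; 13 ⊕ 4 = 9.

P[1] = 6, P[2] = 0, P[3] = 9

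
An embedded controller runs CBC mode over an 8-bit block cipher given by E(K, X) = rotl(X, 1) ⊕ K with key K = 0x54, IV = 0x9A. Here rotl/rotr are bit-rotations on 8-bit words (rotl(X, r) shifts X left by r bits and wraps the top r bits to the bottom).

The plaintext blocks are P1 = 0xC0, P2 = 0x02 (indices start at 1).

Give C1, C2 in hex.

C1 = 0xE0, C2 = 0x91

CBC encryption: C_i = E(K, P_i ⊕ C_{i−1}), with C_{0} = IV.
C1: P1 ⊕ 0x9A = 0x5A; E(K, 0x5A) = 0xE0.
C2: P2 ⊕ 0xE0 = 0xE2; E(K, 0xE2) = 0x91.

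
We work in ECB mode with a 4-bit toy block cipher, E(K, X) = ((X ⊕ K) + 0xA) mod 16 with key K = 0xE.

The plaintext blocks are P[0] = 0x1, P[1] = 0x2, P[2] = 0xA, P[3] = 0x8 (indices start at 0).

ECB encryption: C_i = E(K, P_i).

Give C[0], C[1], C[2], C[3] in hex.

C[0]: E(K, 0x1) = 0x9.
C[1]: E(K, 0x2) = 0x6.
C[2]: E(K, 0xA) = 0xE.
C[3]: E(K, 0x8) = 0x0.

C[0] = 0x9, C[1] = 0x6, C[2] = 0xE, C[3] = 0x0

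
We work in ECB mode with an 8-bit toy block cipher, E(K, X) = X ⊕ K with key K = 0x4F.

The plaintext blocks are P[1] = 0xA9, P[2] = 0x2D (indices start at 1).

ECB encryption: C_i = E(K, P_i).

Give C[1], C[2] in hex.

C[1]: E(K, 0xA9) = 0xE6.
C[2]: E(K, 0x2D) = 0x62.

C[1] = 0xE6, C[2] = 0x62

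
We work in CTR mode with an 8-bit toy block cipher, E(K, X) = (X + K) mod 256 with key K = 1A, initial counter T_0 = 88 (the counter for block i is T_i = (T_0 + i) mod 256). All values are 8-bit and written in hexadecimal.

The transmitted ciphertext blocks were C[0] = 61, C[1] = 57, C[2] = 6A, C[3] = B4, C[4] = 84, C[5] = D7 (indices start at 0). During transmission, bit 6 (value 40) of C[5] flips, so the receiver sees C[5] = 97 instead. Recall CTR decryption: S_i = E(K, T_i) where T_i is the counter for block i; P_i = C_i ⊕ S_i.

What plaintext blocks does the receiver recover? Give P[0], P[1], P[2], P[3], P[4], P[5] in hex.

Only C[5] changed, to 97. In CTR, a change in C_i flips the same bit in P_i only; the keystream is unaffected. Decrypting the received ciphertext:
P[0]: T = 88, S = E(K, T) = A2; 61 ⊕ A2 = C3.
P[1]: T = 89, S = E(K, T) = A3; 57 ⊕ A3 = F4.
P[2]: T = 8A, S = E(K, T) = A4; 6A ⊕ A4 = CE.
P[3]: T = 8B, S = E(K, T) = A5; B4 ⊕ A5 = 11.
P[4]: T = 8C, S = E(K, T) = A6; 84 ⊕ A6 = 22.
P[5]: T = 8D, S = E(K, T) = A7; 97 ⊕ A7 = 30.
Blocks that differ from the original plaintext: P[5].

P[0] = C3, P[1] = F4, P[2] = CE, P[3] = 11, P[4] = 22, P[5] = 30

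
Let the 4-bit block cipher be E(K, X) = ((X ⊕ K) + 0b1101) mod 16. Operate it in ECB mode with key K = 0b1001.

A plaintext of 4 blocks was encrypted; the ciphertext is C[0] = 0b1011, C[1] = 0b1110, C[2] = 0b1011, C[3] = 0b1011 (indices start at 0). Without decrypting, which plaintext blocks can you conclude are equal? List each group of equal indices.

ECB encrypts each block independently with the same key, so equal ciphertext blocks imply equal plaintext blocks.
C[0] = C[2] = C[3] = 0b1011, so P[0] = P[2] = P[3].

P[0] = P[2] = P[3]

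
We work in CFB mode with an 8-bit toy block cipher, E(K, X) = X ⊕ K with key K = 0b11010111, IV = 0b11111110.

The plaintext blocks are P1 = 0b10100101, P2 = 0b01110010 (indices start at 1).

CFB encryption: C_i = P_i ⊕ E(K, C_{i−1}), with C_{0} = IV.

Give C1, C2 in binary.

C1 = 0b10001100, C2 = 0b00101001

C1: E(K, 0b11111110) = 0b00101001; 0b10100101 ⊕ 0b00101001 = 0b10001100.
C2: E(K, 0b10001100) = 0b01011011; 0b01110010 ⊕ 0b01011011 = 0b00101001.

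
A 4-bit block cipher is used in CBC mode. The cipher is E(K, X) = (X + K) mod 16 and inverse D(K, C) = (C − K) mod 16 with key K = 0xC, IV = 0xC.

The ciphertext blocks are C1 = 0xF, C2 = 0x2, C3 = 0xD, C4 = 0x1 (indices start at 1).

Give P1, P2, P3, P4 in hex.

P1 = 0xF, P2 = 0x9, P3 = 0x3, P4 = 0x8

CBC decryption: P_i = D(K, C_i) ⊕ C_{i−1}, with C_{0} = IV.
P1: D(K, 0xF) = 0x3; 0x3 ⊕ 0xC = 0xF.
P2: D(K, 0x2) = 0x6; 0x6 ⊕ 0xF = 0x9.
P3: D(K, 0xD) = 0x1; 0x1 ⊕ 0x2 = 0x3.
P4: D(K, 0x1) = 0x5; 0x5 ⊕ 0xD = 0x8.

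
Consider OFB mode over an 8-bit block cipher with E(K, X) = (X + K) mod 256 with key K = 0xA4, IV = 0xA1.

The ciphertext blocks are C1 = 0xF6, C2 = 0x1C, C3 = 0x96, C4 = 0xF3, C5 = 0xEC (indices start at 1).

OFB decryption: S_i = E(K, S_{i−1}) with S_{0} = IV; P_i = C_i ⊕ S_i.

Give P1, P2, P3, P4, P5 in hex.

P1 = 0xB3, P2 = 0xF5, P3 = 0x1B, P4 = 0xC2, P5 = 0x39

P1: S = E(K, 0xA1) = 0x45; 0xF6 ⊕ 0x45 = 0xB3.
P2: S = E(K, 0x45) = 0xE9; 0x1C ⊕ 0xE9 = 0xF5.
P3: S = E(K, 0xE9) = 0x8D; 0x96 ⊕ 0x8D = 0x1B.
P4: S = E(K, 0x8D) = 0x31; 0xF3 ⊕ 0x31 = 0xC2.
P5: S = E(K, 0x31) = 0xD5; 0xEC ⊕ 0xD5 = 0x39.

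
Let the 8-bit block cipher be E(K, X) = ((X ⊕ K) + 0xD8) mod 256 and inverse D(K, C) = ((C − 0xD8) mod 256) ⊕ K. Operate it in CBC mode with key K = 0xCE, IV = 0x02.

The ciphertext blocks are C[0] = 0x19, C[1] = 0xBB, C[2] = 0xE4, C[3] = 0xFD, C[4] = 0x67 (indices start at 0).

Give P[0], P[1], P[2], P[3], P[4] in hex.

P[0] = 0x8D, P[1] = 0x34, P[2] = 0x79, P[3] = 0x0F, P[4] = 0xBC

CBC decryption: P_i = D(K, C_i) ⊕ C_{i−1}, with C_{−1} = IV.
P[0]: D(K, 0x19) = 0x8F; 0x8F ⊕ 0x02 = 0x8D.
P[1]: D(K, 0xBB) = 0x2D; 0x2D ⊕ 0x19 = 0x34.
P[2]: D(K, 0xE4) = 0xC2; 0xC2 ⊕ 0xBB = 0x79.
P[3]: D(K, 0xFD) = 0xEB; 0xEB ⊕ 0xE4 = 0x0F.
P[4]: D(K, 0x67) = 0x41; 0x41 ⊕ 0xFD = 0xBC.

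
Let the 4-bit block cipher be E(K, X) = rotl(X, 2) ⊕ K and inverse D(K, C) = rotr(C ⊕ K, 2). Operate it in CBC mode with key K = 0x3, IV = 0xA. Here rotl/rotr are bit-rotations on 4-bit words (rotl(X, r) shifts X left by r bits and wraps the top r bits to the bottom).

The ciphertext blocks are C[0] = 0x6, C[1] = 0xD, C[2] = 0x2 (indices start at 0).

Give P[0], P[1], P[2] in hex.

P[0] = 0xF, P[1] = 0xD, P[2] = 0x9

CBC decryption: P_i = D(K, C_i) ⊕ C_{i−1}, with C_{−1} = IV.
P[0]: D(K, 0x6) = 0x5; 0x5 ⊕ 0xA = 0xF.
P[1]: D(K, 0xD) = 0xB; 0xB ⊕ 0x6 = 0xD.
P[2]: D(K, 0x2) = 0x4; 0x4 ⊕ 0xD = 0x9.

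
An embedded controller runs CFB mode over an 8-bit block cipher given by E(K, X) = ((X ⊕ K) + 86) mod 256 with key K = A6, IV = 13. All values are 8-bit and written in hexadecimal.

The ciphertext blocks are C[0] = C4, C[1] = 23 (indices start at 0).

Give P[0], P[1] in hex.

CFB decryption: P_i = C_i ⊕ E(K, C_{i−1}), with C_{−1} = IV.
P[0]: E(K, 13) = 3B; C4 ⊕ 3B = FF.
P[1]: E(K, C4) = E8; 23 ⊕ E8 = CB.

P[0] = FF, P[1] = CB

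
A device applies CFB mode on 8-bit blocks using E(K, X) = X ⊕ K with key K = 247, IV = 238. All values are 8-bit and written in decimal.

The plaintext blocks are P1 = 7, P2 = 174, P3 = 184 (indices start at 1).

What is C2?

CFB encryption: C_i = P_i ⊕ E(K, C_{i−1}), with C_{0} = IV.
C1: E(K, 238) = 25; 7 ⊕ 25 = 30.
C2: E(K, 30) = 233; 174 ⊕ 233 = 71.

C2 = 71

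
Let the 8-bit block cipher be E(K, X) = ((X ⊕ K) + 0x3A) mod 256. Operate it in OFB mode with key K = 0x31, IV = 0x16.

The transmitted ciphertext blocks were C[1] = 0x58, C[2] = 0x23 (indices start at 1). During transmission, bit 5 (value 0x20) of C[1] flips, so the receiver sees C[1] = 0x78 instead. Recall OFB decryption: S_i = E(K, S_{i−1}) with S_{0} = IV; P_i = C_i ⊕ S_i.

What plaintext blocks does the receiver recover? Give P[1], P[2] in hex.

Only C[1] changed, to 0x78. In OFB, a change in C_i flips the same bit in P_i only; the keystream is unaffected. Decrypting the received ciphertext:
P[1]: S = E(K, 0x16) = 0x61; 0x78 ⊕ 0x61 = 0x19.
P[2]: S = E(K, 0x61) = 0x8A; 0x23 ⊕ 0x8A = 0xA9.
Blocks that differ from the original plaintext: P[1].

P[1] = 0x19, P[2] = 0xA9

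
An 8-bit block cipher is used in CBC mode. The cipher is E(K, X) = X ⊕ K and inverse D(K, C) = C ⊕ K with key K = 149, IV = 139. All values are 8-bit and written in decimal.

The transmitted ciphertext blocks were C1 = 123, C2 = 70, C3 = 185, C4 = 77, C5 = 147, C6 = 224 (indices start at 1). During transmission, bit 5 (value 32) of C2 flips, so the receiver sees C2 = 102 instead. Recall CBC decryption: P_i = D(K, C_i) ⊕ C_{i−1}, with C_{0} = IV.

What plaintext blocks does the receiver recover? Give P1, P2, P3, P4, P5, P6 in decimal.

Only C2 changed, to 102. In CBC, a change in C_i garbles P_i and flips the same bit in P_{i+1}. Decrypting the received ciphertext:
P1: D(K, 123) = 238; 238 ⊕ 139 = 101.
P2: D(K, 102) = 243; 243 ⊕ 123 = 136.
P3: D(K, 185) = 44; 44 ⊕ 102 = 74.
P4: D(K, 77) = 216; 216 ⊕ 185 = 97.
P5: D(K, 147) = 6; 6 ⊕ 77 = 75.
P6: D(K, 224) = 117; 117 ⊕ 147 = 230.
Blocks that differ from the original plaintext: P2, P3.

P1 = 101, P2 = 136, P3 = 74, P4 = 97, P5 = 75, P6 = 230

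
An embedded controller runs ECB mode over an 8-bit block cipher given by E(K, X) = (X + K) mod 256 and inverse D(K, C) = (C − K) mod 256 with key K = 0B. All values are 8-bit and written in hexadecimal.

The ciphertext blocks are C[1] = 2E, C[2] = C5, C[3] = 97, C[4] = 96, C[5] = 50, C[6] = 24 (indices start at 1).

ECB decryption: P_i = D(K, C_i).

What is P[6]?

P[6] = 19

P[6]: D(K, 24) = 19.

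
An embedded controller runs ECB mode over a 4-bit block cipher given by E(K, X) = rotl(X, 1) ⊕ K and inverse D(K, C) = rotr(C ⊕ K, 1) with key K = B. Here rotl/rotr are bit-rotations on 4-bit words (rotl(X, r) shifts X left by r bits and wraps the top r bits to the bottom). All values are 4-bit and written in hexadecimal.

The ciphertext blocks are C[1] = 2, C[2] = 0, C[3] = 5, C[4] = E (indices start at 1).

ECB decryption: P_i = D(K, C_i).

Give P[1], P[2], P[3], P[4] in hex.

P[1] = C, P[2] = D, P[3] = 7, P[4] = A

P[1]: D(K, 2) = C.
P[2]: D(K, 0) = D.
P[3]: D(K, 5) = 7.
P[4]: D(K, E) = A.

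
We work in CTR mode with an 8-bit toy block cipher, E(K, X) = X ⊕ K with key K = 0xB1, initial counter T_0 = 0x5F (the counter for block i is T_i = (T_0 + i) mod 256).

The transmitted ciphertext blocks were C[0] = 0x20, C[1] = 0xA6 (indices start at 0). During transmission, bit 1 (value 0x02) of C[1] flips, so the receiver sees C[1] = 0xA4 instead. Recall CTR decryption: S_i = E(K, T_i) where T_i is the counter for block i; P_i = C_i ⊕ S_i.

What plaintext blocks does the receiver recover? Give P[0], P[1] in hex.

P[0] = 0xCE, P[1] = 0x75

Only C[1] changed, to 0xA4. In CTR, a change in C_i flips the same bit in P_i only; the keystream is unaffected. Decrypting the received ciphertext:
P[0]: T = 0x5F, S = E(K, T) = 0xEE; 0x20 ⊕ 0xEE = 0xCE.
P[1]: T = 0x60, S = E(K, T) = 0xD1; 0xA4 ⊕ 0xD1 = 0x75.
Blocks that differ from the original plaintext: P[1].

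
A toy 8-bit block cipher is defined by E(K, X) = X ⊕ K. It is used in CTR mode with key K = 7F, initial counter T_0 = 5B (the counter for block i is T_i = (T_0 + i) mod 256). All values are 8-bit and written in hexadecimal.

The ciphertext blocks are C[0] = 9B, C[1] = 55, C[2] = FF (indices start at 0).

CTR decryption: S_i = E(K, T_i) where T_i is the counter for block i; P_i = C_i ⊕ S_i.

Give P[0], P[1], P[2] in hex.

P[0] = BF, P[1] = 76, P[2] = DD

P[0]: T = 5B, S = E(K, T) = 24; 9B ⊕ 24 = BF.
P[1]: T = 5C, S = E(K, T) = 23; 55 ⊕ 23 = 76.
P[2]: T = 5D, S = E(K, T) = 22; FF ⊕ 22 = DD.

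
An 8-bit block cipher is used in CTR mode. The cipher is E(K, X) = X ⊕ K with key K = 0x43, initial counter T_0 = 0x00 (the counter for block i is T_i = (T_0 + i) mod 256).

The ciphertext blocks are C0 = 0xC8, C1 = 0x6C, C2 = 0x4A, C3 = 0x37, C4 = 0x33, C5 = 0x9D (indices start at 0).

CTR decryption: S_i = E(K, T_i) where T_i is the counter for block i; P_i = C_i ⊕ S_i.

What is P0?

P0: T = 0x00, S = E(K, T) = 0x43; 0xC8 ⊕ 0x43 = 0x8B.

P0 = 0x8B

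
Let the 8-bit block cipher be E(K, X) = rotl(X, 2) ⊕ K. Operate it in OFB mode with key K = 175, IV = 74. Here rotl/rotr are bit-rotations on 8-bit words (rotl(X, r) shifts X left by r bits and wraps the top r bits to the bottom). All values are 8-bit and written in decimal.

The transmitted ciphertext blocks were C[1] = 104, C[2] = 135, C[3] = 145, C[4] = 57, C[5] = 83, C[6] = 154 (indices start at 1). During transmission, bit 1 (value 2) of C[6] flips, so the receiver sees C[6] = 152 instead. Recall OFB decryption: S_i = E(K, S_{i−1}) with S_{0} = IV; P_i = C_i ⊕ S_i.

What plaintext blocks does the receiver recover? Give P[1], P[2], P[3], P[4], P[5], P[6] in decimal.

Only C[6] changed, to 152. In OFB, a change in C_i flips the same bit in P_i only; the keystream is unaffected. Decrypting the received ciphertext:
P[1]: S = E(K, 74) = 134; 104 ⊕ 134 = 238.
P[2]: S = E(K, 134) = 181; 135 ⊕ 181 = 50.
P[3]: S = E(K, 181) = 121; 145 ⊕ 121 = 232.
P[4]: S = E(K, 121) = 74; 57 ⊕ 74 = 115.
P[5]: S = E(K, 74) = 134; 83 ⊕ 134 = 213.
P[6]: S = E(K, 134) = 181; 152 ⊕ 181 = 45.
Blocks that differ from the original plaintext: P[6].

P[1] = 238, P[2] = 50, P[3] = 232, P[4] = 115, P[5] = 213, P[6] = 45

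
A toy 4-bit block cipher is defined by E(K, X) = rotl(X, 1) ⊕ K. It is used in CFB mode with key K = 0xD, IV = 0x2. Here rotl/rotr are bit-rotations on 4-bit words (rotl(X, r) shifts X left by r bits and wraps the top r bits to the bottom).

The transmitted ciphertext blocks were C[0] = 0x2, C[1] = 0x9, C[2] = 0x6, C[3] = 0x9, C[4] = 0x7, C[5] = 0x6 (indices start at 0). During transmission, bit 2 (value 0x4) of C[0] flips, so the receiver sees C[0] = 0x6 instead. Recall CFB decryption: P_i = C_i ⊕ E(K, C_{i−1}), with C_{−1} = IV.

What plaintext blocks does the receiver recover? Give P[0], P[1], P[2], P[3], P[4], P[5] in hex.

P[0] = 0xF, P[1] = 0x8, P[2] = 0x8, P[3] = 0x8, P[4] = 0x9, P[5] = 0x5

Only C[0] changed, to 0x6. In CFB, a change in C_i flips the same bit in P_i and garbles P_{i+1}. Decrypting the received ciphertext:
P[0]: E(K, 0x2) = 0x9; 0x6 ⊕ 0x9 = 0xF.
P[1]: E(K, 0x6) = 0x1; 0x9 ⊕ 0x1 = 0x8.
P[2]: E(K, 0x9) = 0xE; 0x6 ⊕ 0xE = 0x8.
P[3]: E(K, 0x6) = 0x1; 0x9 ⊕ 0x1 = 0x8.
P[4]: E(K, 0x9) = 0xE; 0x7 ⊕ 0xE = 0x9.
P[5]: E(K, 0x7) = 0x3; 0x6 ⊕ 0x3 = 0x5.
Blocks that differ from the original plaintext: P[0], P[1].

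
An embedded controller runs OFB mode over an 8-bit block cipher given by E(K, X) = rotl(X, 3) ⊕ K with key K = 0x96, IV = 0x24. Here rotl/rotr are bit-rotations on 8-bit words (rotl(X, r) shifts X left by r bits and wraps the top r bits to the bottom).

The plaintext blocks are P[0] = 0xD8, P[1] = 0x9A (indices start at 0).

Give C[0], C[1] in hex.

OFB encryption: S_i = E(K, S_{i−1}) with S_{−1} = IV; C_i = P_i ⊕ S_i.
C[0]: S = E(K, 0x24) = 0xB7; 0xD8 ⊕ 0xB7 = 0x6F.
C[1]: S = E(K, 0xB7) = 0x2B; 0x9A ⊕ 0x2B = 0xB1.

C[0] = 0x6F, C[1] = 0xB1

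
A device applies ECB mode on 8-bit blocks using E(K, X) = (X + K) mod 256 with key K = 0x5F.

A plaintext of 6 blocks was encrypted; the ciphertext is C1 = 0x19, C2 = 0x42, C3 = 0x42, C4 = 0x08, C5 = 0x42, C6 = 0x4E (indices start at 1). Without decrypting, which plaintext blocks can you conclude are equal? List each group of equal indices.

P2 = P3 = P5

ECB encrypts each block independently with the same key, so equal ciphertext blocks imply equal plaintext blocks.
C2 = C3 = C5 = 0x42, so P2 = P3 = P5.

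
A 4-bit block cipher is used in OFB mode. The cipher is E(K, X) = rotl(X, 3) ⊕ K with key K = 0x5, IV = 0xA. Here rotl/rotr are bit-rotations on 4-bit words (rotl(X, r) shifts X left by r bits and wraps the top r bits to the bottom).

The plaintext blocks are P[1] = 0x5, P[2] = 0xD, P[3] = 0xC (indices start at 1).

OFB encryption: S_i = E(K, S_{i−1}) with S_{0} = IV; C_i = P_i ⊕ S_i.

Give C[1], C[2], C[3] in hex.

C[1] = 0x5, C[2] = 0x8, C[3] = 0x3

C[1]: S = E(K, 0xA) = 0x0; 0x5 ⊕ 0x0 = 0x5.
C[2]: S = E(K, 0x0) = 0x5; 0xD ⊕ 0x5 = 0x8.
C[3]: S = E(K, 0x5) = 0xF; 0xC ⊕ 0xF = 0x3.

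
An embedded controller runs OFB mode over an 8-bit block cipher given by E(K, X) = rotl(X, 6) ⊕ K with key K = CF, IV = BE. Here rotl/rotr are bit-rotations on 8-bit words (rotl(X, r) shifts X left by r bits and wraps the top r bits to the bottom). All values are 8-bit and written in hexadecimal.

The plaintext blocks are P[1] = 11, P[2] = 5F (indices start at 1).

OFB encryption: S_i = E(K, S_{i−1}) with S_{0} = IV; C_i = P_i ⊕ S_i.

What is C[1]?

C[1]: S = E(K, BE) = 60; 11 ⊕ 60 = 71.

C[1] = 71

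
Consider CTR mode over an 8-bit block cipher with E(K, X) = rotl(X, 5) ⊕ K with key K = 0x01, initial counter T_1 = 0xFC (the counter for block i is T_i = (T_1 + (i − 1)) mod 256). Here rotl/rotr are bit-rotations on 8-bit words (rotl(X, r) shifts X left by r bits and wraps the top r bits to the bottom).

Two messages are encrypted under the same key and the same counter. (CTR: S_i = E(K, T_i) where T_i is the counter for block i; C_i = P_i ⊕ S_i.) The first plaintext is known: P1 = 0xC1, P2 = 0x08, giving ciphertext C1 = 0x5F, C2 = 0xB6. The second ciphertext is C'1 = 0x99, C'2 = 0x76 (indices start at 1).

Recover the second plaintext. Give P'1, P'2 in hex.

P'1 = 0x07, P'2 = 0xC8

In CTR with a reused counter, both messages share the same keystream S_i, so C_i ⊕ C'_i = P_i ⊕ P'_i and thus P'_i = P_i ⊕ C_i ⊕ C'_i.
P'1: 0xC1 ⊕ 0x5F ⊕ 0x99 = 0x07.
P'2: 0x08 ⊕ 0xB6 ⊕ 0x76 = 0xC8.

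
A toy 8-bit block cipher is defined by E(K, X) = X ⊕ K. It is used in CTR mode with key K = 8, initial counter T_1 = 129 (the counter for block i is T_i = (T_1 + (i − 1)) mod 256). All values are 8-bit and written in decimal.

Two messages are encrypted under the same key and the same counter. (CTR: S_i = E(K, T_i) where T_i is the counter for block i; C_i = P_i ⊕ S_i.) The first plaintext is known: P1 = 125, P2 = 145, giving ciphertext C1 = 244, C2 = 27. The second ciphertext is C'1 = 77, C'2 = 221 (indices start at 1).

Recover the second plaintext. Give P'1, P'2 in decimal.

P'1 = 196, P'2 = 87

In CTR with a reused counter, both messages share the same keystream S_i, so C_i ⊕ C'_i = P_i ⊕ P'_i and thus P'_i = P_i ⊕ C_i ⊕ C'_i.
P'1: 125 ⊕ 244 ⊕ 77 = 196.
P'2: 145 ⊕ 27 ⊕ 221 = 87.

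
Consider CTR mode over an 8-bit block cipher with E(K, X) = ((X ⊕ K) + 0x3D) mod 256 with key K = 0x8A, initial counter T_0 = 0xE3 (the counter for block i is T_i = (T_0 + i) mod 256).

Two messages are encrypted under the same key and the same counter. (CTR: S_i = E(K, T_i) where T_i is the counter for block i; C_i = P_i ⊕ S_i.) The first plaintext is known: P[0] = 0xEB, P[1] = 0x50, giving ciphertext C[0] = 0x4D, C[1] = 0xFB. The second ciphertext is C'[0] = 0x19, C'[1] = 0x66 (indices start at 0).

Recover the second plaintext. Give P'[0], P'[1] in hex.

P'[0] = 0xBF, P'[1] = 0xCD

In CTR with a reused counter, both messages share the same keystream S_i, so C_i ⊕ C'_i = P_i ⊕ P'_i and thus P'_i = P_i ⊕ C_i ⊕ C'_i.
P'[0]: 0xEB ⊕ 0x4D ⊕ 0x19 = 0xBF.
P'[1]: 0x50 ⊕ 0xFB ⊕ 0x66 = 0xCD.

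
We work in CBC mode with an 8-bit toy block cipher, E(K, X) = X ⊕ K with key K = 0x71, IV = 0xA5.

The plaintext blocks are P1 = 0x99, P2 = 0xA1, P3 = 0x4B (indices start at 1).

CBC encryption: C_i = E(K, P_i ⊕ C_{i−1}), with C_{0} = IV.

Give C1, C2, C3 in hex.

C1 = 0x4D, C2 = 0x9D, C3 = 0xA7

C1: P1 ⊕ 0xA5 = 0x3C; E(K, 0x3C) = 0x4D.
C2: P2 ⊕ 0x4D = 0xEC; E(K, 0xEC) = 0x9D.
C3: P3 ⊕ 0x9D = 0xD6; E(K, 0xD6) = 0xA7.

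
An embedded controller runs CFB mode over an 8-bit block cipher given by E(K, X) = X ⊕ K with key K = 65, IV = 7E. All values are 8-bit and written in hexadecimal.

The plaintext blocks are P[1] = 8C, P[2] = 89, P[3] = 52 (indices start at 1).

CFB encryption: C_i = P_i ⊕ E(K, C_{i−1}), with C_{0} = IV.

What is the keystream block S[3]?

1E

C[1]: E(K, 7E) = 1B; 8C ⊕ 1B = 97.
C[2]: E(K, 97) = F2; 89 ⊕ F2 = 7B.
C[3]: E(K, 7B) = 1E; 52 ⊕ 1E = 4C.
So S[3] = 1E.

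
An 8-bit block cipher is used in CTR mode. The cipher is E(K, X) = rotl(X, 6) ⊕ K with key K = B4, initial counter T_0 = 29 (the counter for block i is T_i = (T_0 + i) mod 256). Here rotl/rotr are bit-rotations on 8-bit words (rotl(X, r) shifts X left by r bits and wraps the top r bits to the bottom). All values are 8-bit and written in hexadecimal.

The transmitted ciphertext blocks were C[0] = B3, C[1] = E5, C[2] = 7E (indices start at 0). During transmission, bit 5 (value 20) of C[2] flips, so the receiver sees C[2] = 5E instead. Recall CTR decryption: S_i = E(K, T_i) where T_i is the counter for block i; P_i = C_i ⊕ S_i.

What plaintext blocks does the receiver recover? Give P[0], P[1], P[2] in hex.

Only C[2] changed, to 5E. In CTR, a change in C_i flips the same bit in P_i only; the keystream is unaffected. Decrypting the received ciphertext:
P[0]: T = 29, S = E(K, T) = FE; B3 ⊕ FE = 4D.
P[1]: T = 2A, S = E(K, T) = 3E; E5 ⊕ 3E = DB.
P[2]: T = 2B, S = E(K, T) = 7E; 5E ⊕ 7E = 20.
Blocks that differ from the original plaintext: P[2].

P[0] = 4D, P[1] = DB, P[2] = 20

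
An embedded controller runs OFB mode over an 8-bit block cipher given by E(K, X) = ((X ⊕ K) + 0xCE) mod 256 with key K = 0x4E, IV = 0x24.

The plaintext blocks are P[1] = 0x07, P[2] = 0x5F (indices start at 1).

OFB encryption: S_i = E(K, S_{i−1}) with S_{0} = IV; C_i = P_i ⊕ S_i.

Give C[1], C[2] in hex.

C[1]: S = E(K, 0x24) = 0x38; 0x07 ⊕ 0x38 = 0x3F.
C[2]: S = E(K, 0x38) = 0x44; 0x5F ⊕ 0x44 = 0x1B.

C[1] = 0x3F, C[2] = 0x1B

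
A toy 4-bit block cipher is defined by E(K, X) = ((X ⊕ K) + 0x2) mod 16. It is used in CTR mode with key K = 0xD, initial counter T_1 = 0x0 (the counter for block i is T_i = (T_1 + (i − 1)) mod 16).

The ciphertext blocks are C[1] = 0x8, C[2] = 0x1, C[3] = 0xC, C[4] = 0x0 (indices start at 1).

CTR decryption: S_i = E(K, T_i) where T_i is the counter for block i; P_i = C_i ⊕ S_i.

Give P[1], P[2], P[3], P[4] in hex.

P[1]: T = 0x0, S = E(K, T) = 0xF; 0x8 ⊕ 0xF = 0x7.
P[2]: T = 0x1, S = E(K, T) = 0xE; 0x1 ⊕ 0xE = 0xF.
P[3]: T = 0x2, S = E(K, T) = 0x1; 0xC ⊕ 0x1 = 0xD.
P[4]: T = 0x3, S = E(K, T) = 0x0; 0x0 ⊕ 0x0 = 0x0.

P[1] = 0x7, P[2] = 0xF, P[3] = 0xD, P[4] = 0x0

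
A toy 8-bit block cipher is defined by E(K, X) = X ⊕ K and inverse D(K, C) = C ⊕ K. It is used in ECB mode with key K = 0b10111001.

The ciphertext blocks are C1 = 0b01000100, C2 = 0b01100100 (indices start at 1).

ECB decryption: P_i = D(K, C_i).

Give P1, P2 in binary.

P1 = 0b11111101, P2 = 0b11011101

P1: D(K, 0b01000100) = 0b11111101.
P2: D(K, 0b01100100) = 0b11011101.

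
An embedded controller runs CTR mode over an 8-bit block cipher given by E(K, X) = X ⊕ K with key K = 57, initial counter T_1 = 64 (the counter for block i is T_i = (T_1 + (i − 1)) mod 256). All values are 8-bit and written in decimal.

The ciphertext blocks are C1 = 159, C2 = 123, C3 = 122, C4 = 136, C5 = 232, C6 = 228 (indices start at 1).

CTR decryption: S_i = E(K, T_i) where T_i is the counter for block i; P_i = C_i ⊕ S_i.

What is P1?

P1 = 230

P1: T = 64, S = E(K, T) = 121; 159 ⊕ 121 = 230.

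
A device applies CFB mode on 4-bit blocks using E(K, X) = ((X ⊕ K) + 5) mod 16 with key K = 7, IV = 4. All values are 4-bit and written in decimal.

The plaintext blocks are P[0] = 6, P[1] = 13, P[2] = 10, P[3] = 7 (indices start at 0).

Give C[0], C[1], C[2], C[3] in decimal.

C[0] = 14, C[1] = 3, C[2] = 3, C[3] = 14

CFB encryption: C_i = P_i ⊕ E(K, C_{i−1}), with C_{−1} = IV.
C[0]: E(K, 4) = 8; 6 ⊕ 8 = 14.
C[1]: E(K, 14) = 14; 13 ⊕ 14 = 3.
C[2]: E(K, 3) = 9; 10 ⊕ 9 = 3.
C[3]: E(K, 3) = 9; 7 ⊕ 9 = 14.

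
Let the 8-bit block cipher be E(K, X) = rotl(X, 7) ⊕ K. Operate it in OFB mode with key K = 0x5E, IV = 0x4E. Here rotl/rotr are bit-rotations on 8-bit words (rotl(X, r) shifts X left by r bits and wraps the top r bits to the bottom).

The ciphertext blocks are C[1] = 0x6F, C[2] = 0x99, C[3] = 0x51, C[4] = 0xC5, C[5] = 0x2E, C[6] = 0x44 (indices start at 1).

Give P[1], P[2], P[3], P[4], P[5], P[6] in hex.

P[1] = 0x16, P[2] = 0x7B, P[3] = 0x7E, P[4] = 0x0C, P[5] = 0x94, P[6] = 0x47

OFB decryption: S_i = E(K, S_{i−1}) with S_{0} = IV; P_i = C_i ⊕ S_i.
P[1]: S = E(K, 0x4E) = 0x79; 0x6F ⊕ 0x79 = 0x16.
P[2]: S = E(K, 0x79) = 0xE2; 0x99 ⊕ 0xE2 = 0x7B.
P[3]: S = E(K, 0xE2) = 0x2F; 0x51 ⊕ 0x2F = 0x7E.
P[4]: S = E(K, 0x2F) = 0xC9; 0xC5 ⊕ 0xC9 = 0x0C.
P[5]: S = E(K, 0xC9) = 0xBA; 0x2E ⊕ 0xBA = 0x94.
P[6]: S = E(K, 0xBA) = 0x03; 0x44 ⊕ 0x03 = 0x47.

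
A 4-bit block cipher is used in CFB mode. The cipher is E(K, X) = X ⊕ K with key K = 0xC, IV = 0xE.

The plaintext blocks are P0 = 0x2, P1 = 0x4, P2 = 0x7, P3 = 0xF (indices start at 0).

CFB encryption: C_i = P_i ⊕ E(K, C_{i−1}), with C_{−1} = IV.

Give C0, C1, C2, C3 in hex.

C0: E(K, 0xE) = 0x2; 0x2 ⊕ 0x2 = 0x0.
C1: E(K, 0x0) = 0xC; 0x4 ⊕ 0xC = 0x8.
C2: E(K, 0x8) = 0x4; 0x7 ⊕ 0x4 = 0x3.
C3: E(K, 0x3) = 0xF; 0xF ⊕ 0xF = 0x0.

C0 = 0x0, C1 = 0x8, C2 = 0x3, C3 = 0x0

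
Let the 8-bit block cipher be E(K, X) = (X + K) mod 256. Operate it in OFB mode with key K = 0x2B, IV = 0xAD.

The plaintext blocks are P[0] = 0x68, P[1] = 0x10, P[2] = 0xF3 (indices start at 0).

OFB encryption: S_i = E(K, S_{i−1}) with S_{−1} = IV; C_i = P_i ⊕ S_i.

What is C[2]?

C[0]: S = E(K, 0xAD) = 0xD8; 0x68 ⊕ 0xD8 = 0xB0.
C[1]: S = E(K, 0xD8) = 0x03; 0x10 ⊕ 0x03 = 0x13.
C[2]: S = E(K, 0x03) = 0x2E; 0xF3 ⊕ 0x2E = 0xDD.

C[2] = 0xDD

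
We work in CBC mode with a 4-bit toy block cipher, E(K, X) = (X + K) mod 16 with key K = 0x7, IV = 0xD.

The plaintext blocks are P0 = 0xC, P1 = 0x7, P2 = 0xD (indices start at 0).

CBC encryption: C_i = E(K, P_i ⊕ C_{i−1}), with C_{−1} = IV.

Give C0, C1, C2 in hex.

C0 = 0x8, C1 = 0x6, C2 = 0x2

C0: P0 ⊕ 0xD = 0x1; E(K, 0x1) = 0x8.
C1: P1 ⊕ 0x8 = 0xF; E(K, 0xF) = 0x6.
C2: P2 ⊕ 0x6 = 0xB; E(K, 0xB) = 0x2.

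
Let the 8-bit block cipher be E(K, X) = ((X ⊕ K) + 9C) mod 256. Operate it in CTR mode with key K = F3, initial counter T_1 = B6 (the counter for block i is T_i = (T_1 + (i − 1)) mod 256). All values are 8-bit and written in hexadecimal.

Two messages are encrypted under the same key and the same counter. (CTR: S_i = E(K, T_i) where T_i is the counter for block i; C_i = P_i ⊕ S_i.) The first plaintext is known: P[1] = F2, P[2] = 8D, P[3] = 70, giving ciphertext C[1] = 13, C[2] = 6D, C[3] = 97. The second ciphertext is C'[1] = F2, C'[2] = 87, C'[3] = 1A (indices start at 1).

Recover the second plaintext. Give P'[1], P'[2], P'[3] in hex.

In CTR with a reused counter, both messages share the same keystream S_i, so C_i ⊕ C'_i = P_i ⊕ P'_i and thus P'_i = P_i ⊕ C_i ⊕ C'_i.
P'[1]: F2 ⊕ 13 ⊕ F2 = 13.
P'[2]: 8D ⊕ 6D ⊕ 87 = 67.
P'[3]: 70 ⊕ 97 ⊕ 1A = FD.

P'[1] = 13, P'[2] = 67, P'[3] = FD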